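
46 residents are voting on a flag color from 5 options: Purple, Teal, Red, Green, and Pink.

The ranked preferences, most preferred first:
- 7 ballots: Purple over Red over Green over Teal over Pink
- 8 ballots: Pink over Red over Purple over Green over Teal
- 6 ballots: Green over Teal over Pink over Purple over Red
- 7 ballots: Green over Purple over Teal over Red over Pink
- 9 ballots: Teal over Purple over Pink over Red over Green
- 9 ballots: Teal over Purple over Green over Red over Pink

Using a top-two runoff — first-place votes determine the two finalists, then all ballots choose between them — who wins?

Round 1 first-place votes: Purple 7, Teal 18, Red 0, Green 13, Pink 8. Teal and Green advance.
Runoff: Teal is ranked above Green on 18 ballots, Green above Teal on 28.

Green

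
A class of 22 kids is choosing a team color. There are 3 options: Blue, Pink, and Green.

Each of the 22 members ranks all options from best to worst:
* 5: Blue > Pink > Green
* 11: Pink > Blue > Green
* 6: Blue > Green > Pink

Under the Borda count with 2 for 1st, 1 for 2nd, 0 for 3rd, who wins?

Blue: 5×2 + 11×1 + 6×2 = 33
Pink: 5×1 + 11×2 + 6×0 = 27
Green: 5×0 + 11×0 + 6×1 = 6

Blue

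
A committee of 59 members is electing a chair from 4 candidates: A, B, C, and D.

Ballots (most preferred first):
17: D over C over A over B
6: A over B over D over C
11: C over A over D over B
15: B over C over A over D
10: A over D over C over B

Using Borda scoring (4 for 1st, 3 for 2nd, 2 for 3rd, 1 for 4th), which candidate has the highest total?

A: 17×2 + 6×4 + 11×3 + 15×2 + 10×4 = 161
B: 17×1 + 6×3 + 11×1 + 15×4 + 10×1 = 116
C: 17×3 + 6×1 + 11×4 + 15×3 + 10×2 = 166
D: 17×4 + 6×2 + 11×2 + 15×1 + 10×3 = 147

C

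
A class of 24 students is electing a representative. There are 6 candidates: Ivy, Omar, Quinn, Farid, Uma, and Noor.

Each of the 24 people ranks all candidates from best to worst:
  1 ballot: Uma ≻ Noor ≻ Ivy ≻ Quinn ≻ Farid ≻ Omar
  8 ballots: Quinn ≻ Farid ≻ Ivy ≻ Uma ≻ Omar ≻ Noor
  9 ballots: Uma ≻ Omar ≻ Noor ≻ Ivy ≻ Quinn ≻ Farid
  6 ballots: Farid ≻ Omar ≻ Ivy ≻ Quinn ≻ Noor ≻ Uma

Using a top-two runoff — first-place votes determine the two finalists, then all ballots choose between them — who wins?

Round 1 first-place votes: Ivy 0, Omar 0, Quinn 8, Farid 6, Uma 10, Noor 0. Uma and Quinn advance.
Runoff: Uma is ranked above Quinn on 10 ballots, Quinn above Uma on 14.

Quinn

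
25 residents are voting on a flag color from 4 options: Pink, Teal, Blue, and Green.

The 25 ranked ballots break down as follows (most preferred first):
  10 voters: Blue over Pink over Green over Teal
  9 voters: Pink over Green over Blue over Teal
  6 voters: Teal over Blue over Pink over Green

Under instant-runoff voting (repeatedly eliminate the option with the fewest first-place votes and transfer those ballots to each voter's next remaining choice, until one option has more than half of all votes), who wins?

Round 1: Pink 9, Teal 6, Blue 10, Green 0. Green eliminated.
Round 2: Pink 9, Teal 6, Blue 10. Teal eliminated.
Round 3: Pink 9, Blue 16. Blue has a majority (≥13).

Blue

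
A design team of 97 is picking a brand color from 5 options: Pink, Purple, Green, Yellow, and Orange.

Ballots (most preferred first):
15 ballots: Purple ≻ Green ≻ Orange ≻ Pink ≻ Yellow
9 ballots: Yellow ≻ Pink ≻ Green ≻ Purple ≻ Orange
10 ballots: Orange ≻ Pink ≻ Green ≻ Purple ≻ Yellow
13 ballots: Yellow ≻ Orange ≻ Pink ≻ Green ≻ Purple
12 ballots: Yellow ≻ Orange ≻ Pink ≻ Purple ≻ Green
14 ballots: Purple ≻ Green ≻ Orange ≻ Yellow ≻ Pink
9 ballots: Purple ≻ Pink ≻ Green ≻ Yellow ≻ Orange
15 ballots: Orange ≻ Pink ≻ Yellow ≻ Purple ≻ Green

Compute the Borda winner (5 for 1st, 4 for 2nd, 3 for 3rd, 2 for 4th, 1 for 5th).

Orange

Pink: 15×2 + 9×4 + 10×4 + 13×3 + 12×3 + 14×1 + 9×4 + 15×4 = 291
Purple: 15×5 + 9×2 + 10×2 + 13×1 + 12×2 + 14×5 + 9×5 + 15×2 = 295
Green: 15×4 + 9×3 + 10×3 + 13×2 + 12×1 + 14×4 + 9×3 + 15×1 = 253
Yellow: 15×1 + 9×5 + 10×1 + 13×5 + 12×5 + 14×2 + 9×2 + 15×3 = 286
Orange: 15×3 + 9×1 + 10×5 + 13×4 + 12×4 + 14×3 + 9×1 + 15×5 = 330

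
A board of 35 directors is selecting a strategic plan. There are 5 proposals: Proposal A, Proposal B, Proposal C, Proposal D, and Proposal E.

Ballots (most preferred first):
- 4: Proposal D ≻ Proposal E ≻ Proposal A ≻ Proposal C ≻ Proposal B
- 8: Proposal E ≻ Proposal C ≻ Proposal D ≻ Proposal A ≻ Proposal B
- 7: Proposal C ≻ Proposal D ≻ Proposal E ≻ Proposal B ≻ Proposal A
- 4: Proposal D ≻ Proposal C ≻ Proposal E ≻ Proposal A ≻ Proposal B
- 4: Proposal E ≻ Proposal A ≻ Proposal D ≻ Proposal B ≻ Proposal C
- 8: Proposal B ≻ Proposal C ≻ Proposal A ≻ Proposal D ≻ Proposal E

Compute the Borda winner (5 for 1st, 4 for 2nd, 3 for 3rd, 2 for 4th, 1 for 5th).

Proposal C

Proposal A: 4×3 + 8×2 + 7×1 + 4×2 + 4×4 + 8×3 = 83
Proposal B: 4×1 + 8×1 + 7×2 + 4×1 + 4×2 + 8×5 = 78
Proposal C: 4×2 + 8×4 + 7×5 + 4×4 + 4×1 + 8×4 = 127
Proposal D: 4×5 + 8×3 + 7×4 + 4×5 + 4×3 + 8×2 = 120
Proposal E: 4×4 + 8×5 + 7×3 + 4×3 + 4×5 + 8×1 = 117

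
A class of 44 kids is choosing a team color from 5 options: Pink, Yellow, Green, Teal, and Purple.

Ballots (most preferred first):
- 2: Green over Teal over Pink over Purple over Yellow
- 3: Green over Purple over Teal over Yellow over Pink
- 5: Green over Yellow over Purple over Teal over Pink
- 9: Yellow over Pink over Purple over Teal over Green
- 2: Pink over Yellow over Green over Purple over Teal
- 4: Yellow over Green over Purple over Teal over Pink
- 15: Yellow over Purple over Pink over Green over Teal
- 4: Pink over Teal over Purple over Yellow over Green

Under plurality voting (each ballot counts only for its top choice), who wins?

First-place votes: Pink 6, Yellow 28, Green 10, Teal 0, Purple 0.

Yellow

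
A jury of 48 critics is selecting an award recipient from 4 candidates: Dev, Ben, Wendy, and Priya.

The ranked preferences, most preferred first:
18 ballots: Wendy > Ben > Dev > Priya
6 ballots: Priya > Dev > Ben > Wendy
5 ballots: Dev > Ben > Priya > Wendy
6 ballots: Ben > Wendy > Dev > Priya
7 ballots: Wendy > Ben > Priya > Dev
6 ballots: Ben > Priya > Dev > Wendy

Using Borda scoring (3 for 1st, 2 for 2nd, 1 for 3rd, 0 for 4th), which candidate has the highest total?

Dev: 18×1 + 6×2 + 5×3 + 6×1 + 7×0 + 6×1 = 57
Ben: 18×2 + 6×1 + 5×2 + 6×3 + 7×2 + 6×3 = 102
Wendy: 18×3 + 6×0 + 5×0 + 6×2 + 7×3 + 6×0 = 87
Priya: 18×0 + 6×3 + 5×1 + 6×0 + 7×1 + 6×2 = 42

Ben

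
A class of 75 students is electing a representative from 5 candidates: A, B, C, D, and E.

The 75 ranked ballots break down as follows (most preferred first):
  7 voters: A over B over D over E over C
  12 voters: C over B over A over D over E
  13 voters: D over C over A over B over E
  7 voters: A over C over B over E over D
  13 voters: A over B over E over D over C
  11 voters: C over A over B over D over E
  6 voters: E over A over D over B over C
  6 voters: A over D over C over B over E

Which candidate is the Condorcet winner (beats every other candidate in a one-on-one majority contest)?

A vs B: 63–12
A vs C: 39–36
A vs D: 62–13
A vs E: 69–6
A beats every other candidate.

A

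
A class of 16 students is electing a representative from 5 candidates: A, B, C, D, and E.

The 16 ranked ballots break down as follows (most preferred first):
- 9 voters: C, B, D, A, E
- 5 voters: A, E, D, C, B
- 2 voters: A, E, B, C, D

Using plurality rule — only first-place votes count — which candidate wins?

First-place votes: A 7, B 0, C 9, D 0, E 0.

C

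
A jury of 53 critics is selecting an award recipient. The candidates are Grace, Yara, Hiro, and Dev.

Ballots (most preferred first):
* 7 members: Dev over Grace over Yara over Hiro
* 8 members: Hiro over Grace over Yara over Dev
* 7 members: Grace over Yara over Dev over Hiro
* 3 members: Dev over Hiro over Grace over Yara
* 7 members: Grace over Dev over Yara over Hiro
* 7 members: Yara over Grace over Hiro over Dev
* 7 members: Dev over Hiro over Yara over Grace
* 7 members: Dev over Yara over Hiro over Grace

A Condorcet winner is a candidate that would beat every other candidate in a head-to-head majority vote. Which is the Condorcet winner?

Grace vs Yara: 32–21
Grace vs Hiro: 28–25
Grace vs Dev: 29–24
Grace beats every other candidate.

Grace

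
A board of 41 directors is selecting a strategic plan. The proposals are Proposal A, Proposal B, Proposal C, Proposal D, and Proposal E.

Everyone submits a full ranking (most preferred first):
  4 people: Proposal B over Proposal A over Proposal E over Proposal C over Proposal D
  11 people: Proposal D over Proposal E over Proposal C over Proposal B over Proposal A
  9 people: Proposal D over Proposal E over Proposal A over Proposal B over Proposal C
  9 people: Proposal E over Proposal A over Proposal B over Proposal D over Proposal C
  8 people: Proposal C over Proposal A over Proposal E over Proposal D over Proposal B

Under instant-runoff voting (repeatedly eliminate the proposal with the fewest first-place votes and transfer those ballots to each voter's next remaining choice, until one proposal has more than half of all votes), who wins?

Proposal E

Round 1: Proposal A 0, Proposal B 4, Proposal C 8, Proposal D 20, Proposal E 9. Proposal A eliminated.
Round 2: Proposal B 4, Proposal C 8, Proposal D 20, Proposal E 9. Proposal B eliminated.
Round 3: Proposal C 8, Proposal D 20, Proposal E 13. Proposal C eliminated.
Round 4: Proposal D 20, Proposal E 21. Proposal E has a majority (≥21).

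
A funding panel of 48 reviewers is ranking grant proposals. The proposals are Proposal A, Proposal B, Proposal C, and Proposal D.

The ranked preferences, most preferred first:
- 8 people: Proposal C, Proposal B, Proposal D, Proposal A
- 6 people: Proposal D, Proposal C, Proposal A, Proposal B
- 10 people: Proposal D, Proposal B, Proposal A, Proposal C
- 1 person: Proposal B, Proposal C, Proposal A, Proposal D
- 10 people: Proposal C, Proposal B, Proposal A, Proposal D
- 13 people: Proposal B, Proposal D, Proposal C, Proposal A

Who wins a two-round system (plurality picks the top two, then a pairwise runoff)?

Round 1 first-place votes: Proposal A 0, Proposal B 14, Proposal C 18, Proposal D 16. Proposal C and Proposal D advance.
Runoff: Proposal C is ranked above Proposal D on 19 ballots, Proposal D above Proposal C on 29.

Proposal D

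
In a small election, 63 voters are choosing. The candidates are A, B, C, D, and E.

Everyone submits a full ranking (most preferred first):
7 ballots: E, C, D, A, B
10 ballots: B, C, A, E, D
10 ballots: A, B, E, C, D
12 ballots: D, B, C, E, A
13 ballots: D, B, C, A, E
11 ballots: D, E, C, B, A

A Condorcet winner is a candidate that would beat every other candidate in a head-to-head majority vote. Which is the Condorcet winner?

D vs A: 43–20
D vs B: 43–20
D vs C: 36–27
D vs E: 36–27
D beats every other candidate.

D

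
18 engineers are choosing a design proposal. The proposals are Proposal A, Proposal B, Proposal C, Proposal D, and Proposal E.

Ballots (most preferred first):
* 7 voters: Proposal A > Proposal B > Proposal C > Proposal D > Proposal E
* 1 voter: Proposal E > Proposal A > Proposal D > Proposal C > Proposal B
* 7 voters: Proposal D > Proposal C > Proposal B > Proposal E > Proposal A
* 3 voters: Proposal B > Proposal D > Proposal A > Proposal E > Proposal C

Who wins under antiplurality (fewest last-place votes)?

Last-place votes: Proposal A 7, Proposal B 1, Proposal C 3, Proposal D 0, Proposal E 7.

Proposal D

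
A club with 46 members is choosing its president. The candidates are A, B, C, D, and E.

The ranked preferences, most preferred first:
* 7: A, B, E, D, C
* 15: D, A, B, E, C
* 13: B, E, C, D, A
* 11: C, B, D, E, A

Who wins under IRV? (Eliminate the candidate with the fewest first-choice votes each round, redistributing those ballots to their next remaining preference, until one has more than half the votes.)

B

Round 1: A 7, B 13, C 11, D 15, E 0. E eliminated.
Round 2: A 7, B 13, C 11, D 15. A eliminated.
Round 3: B 20, C 11, D 15. C eliminated.
Round 4: B 31, D 15. B has a majority (≥24).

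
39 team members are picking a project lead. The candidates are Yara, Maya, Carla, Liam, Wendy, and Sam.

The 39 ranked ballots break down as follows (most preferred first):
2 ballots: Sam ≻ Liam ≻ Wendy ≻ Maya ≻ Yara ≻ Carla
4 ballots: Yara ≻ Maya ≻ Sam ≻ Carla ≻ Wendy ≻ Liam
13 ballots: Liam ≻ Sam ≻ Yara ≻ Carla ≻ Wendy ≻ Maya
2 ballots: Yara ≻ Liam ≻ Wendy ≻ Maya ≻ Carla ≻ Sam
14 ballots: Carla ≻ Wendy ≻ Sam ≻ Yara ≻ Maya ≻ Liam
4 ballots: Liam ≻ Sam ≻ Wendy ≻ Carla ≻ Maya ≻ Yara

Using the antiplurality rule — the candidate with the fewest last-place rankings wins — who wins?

Wendy

Last-place votes: Yara 4, Maya 13, Carla 2, Liam 18, Wendy 0, Sam 2.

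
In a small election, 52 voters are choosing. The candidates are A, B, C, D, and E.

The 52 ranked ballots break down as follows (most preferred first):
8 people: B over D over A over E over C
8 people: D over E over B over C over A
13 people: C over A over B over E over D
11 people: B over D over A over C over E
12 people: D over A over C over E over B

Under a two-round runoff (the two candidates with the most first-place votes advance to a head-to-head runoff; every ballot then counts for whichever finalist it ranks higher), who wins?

B

Round 1 first-place votes: A 0, B 19, C 13, D 20, E 0. D and B advance.
Runoff: D is ranked above B on 20 ballots, B above D on 32.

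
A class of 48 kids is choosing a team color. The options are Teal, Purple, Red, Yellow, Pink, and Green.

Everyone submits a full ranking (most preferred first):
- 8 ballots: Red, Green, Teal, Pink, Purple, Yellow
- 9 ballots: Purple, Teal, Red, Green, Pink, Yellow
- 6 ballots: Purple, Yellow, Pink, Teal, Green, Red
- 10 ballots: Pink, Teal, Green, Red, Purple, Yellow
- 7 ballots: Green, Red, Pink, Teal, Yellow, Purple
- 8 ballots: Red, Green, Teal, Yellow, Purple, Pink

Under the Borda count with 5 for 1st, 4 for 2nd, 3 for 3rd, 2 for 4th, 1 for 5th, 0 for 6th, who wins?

Teal: 8×3 + 9×4 + 6×2 + 10×4 + 7×2 + 8×3 = 150
Purple: 8×1 + 9×5 + 6×5 + 10×1 + 7×0 + 8×1 = 101
Red: 8×5 + 9×3 + 6×0 + 10×2 + 7×4 + 8×5 = 155
Yellow: 8×0 + 9×0 + 6×4 + 10×0 + 7×1 + 8×2 = 47
Pink: 8×2 + 9×1 + 6×3 + 10×5 + 7×3 + 8×0 = 114
Green: 8×4 + 9×2 + 6×1 + 10×3 + 7×5 + 8×4 = 153

Red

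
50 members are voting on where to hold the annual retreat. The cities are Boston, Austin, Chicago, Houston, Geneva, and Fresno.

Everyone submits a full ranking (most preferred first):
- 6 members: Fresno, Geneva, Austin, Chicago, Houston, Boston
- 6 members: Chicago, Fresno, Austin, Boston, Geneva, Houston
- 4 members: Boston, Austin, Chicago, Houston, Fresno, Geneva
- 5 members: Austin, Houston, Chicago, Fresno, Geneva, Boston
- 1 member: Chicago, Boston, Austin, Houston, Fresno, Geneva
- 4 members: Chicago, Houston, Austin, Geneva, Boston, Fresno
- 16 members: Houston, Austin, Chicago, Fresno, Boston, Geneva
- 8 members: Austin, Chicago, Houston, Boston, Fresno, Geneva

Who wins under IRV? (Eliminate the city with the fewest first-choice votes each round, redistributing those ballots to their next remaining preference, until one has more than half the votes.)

Round 1: Boston 4, Austin 13, Chicago 11, Houston 16, Geneva 0, Fresno 6. Geneva eliminated.
Round 2: Boston 4, Austin 13, Chicago 11, Houston 16, Fresno 6. Boston eliminated.
Round 3: Austin 17, Chicago 11, Houston 16, Fresno 6. Fresno eliminated.
Round 4: Austin 23, Chicago 11, Houston 16. Chicago eliminated.
Round 5: Austin 30, Houston 20. Austin has a majority (≥26).

Austin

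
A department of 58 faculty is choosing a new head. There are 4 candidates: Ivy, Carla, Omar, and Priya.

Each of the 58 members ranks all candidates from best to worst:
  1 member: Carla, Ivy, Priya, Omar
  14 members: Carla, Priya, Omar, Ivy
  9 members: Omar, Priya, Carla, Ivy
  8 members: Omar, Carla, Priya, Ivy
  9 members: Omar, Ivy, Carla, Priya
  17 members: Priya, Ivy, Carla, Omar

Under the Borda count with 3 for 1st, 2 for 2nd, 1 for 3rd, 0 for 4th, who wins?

Ivy: 1×2 + 14×0 + 9×0 + 8×0 + 9×2 + 17×2 = 54
Carla: 1×3 + 14×3 + 9×1 + 8×2 + 9×1 + 17×1 = 96
Omar: 1×0 + 14×1 + 9×3 + 8×3 + 9×3 + 17×0 = 92
Priya: 1×1 + 14×2 + 9×2 + 8×1 + 9×0 + 17×3 = 106

Priya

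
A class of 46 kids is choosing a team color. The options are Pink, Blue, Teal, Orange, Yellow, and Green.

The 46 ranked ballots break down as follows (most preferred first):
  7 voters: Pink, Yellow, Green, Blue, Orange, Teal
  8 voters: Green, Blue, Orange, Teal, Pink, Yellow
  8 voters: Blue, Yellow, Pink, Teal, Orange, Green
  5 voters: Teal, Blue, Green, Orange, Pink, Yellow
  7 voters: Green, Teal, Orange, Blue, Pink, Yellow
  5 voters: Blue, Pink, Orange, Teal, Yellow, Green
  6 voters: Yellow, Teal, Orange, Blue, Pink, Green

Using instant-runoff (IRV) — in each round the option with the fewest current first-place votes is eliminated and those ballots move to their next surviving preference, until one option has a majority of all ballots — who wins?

Blue

Round 1: Pink 7, Blue 13, Teal 5, Orange 0, Yellow 6, Green 15. Orange eliminated.
Round 2: Pink 7, Blue 13, Teal 5, Yellow 6, Green 15. Teal eliminated.
Round 3: Pink 7, Blue 18, Yellow 6, Green 15. Yellow eliminated.
Round 4: Pink 7, Blue 24, Green 15. Blue has a majority (≥24).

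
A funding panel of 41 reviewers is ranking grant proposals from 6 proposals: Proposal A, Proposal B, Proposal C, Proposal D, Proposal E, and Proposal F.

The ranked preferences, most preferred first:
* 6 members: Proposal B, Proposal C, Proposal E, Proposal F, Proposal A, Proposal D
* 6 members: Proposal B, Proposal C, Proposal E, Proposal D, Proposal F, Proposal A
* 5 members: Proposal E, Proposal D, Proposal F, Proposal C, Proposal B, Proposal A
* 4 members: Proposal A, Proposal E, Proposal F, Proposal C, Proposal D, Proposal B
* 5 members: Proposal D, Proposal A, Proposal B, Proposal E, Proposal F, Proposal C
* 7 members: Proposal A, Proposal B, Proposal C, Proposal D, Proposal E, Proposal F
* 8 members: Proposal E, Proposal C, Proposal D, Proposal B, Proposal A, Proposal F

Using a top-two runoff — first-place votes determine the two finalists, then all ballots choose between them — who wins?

Proposal B

Round 1 first-place votes: Proposal A 11, Proposal B 12, Proposal C 0, Proposal D 5, Proposal E 13, Proposal F 0. Proposal E and Proposal B advance.
Runoff: Proposal E is ranked above Proposal B on 17 ballots, Proposal B above Proposal E on 24.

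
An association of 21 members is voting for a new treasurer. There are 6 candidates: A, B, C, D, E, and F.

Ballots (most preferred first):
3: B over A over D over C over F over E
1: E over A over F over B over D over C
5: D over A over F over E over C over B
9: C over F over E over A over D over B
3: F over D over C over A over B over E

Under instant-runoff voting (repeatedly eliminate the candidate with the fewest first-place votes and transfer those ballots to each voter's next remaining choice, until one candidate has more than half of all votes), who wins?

Round 1: A 0, B 3, C 9, D 5, E 1, F 3. A eliminated.
Round 2: B 3, C 9, D 5, E 1, F 3. E eliminated.
Round 3: B 3, C 9, D 5, F 4. B eliminated.
Round 4: C 9, D 8, F 4. F eliminated.
Round 5: C 9, D 12. D has a majority (≥11).

D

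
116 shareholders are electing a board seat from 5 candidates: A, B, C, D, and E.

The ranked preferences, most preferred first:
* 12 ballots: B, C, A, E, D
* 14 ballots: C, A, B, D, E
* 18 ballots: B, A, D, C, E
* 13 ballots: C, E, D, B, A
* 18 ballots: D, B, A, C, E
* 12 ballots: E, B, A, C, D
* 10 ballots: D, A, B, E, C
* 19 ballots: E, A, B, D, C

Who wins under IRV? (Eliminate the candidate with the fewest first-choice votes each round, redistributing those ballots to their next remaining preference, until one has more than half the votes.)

B

Round 1: A 0, B 30, C 27, D 28, E 31. A eliminated.
Round 2: B 30, C 27, D 28, E 31. C eliminated.
Round 3: B 44, D 28, E 44. D eliminated.
Round 4: B 72, E 44. B has a majority (≥59).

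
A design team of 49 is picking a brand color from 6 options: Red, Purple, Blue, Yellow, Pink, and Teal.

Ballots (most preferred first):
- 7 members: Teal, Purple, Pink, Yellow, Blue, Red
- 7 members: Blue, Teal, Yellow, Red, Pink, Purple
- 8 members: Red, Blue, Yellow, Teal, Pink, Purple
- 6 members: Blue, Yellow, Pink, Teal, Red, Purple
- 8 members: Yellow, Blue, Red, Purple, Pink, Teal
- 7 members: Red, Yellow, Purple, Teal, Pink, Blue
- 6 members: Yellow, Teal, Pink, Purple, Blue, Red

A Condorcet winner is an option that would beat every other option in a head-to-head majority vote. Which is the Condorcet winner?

Yellow vs Red: 34–15
Yellow vs Purple: 42–7
Yellow vs Blue: 28–21
Yellow vs Pink: 42–7
Yellow vs Teal: 35–14
Yellow beats every other option.

Yellow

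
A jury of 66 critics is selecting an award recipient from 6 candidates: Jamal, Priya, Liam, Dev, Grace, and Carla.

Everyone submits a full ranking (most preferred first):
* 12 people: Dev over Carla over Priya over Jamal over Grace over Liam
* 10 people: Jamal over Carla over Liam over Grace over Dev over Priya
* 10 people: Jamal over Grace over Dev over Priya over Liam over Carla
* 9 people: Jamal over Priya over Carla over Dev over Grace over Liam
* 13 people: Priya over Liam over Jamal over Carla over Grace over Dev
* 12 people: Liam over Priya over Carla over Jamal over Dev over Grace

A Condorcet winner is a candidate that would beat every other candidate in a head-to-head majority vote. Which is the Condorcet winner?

Priya

Priya vs Jamal: 37–29
Priya vs Liam: 44–22
Priya vs Dev: 34–32
Priya vs Grace: 46–20
Priya vs Carla: 44–22
Priya beats every other candidate.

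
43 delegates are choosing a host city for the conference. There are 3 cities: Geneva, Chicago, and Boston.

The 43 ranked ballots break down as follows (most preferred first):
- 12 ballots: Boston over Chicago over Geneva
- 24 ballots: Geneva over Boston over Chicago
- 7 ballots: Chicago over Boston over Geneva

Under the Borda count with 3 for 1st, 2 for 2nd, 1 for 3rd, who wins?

Geneva: 12×1 + 24×3 + 7×1 = 91
Chicago: 12×2 + 24×1 + 7×3 = 69
Boston: 12×3 + 24×2 + 7×2 = 98

Boston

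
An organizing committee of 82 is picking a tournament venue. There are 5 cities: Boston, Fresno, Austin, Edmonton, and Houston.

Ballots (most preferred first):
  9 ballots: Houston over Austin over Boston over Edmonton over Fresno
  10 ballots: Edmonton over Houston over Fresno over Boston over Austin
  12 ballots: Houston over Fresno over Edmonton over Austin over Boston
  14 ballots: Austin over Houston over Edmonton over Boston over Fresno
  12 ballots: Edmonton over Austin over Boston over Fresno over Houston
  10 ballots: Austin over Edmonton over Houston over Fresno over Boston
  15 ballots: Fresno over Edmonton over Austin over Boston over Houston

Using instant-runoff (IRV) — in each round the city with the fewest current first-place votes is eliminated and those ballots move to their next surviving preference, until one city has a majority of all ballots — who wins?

Edmonton

Round 1: Boston 0, Fresno 15, Austin 24, Edmonton 22, Houston 21. Boston eliminated.
Round 2: Fresno 15, Austin 24, Edmonton 22, Houston 21. Fresno eliminated.
Round 3: Austin 24, Edmonton 37, Houston 21. Houston eliminated.
Round 4: Austin 33, Edmonton 49. Edmonton has a majority (≥42).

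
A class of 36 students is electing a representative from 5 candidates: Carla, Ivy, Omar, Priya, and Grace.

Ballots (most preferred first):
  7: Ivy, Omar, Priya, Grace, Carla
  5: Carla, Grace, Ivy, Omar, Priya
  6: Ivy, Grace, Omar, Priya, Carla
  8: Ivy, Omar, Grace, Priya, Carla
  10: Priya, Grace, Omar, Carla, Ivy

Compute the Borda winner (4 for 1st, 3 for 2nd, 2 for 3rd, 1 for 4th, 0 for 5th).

Carla: 7×0 + 5×4 + 6×0 + 8×0 + 10×1 = 30
Ivy: 7×4 + 5×2 + 6×4 + 8×4 + 10×0 = 94
Omar: 7×3 + 5×1 + 6×2 + 8×3 + 10×2 = 82
Priya: 7×2 + 5×0 + 6×1 + 8×1 + 10×4 = 68
Grace: 7×1 + 5×3 + 6×3 + 8×2 + 10×3 = 86

Ivy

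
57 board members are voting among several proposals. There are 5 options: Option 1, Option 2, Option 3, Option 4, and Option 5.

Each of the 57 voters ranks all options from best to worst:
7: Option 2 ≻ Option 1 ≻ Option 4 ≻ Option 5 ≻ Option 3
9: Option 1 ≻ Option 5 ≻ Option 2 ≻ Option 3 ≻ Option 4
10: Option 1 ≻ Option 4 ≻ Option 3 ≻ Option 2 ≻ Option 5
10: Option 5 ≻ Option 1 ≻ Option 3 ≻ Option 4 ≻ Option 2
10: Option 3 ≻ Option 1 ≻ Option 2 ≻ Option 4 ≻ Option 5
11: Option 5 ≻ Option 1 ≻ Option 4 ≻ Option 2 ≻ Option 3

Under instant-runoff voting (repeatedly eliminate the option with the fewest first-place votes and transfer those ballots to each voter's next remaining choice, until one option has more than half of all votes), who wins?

Option 1

Round 1: Option 1 19, Option 2 7, Option 3 10, Option 4 0, Option 5 21. Option 4 eliminated.
Round 2: Option 1 19, Option 2 7, Option 3 10, Option 5 21. Option 2 eliminated.
Round 3: Option 1 26, Option 3 10, Option 5 21. Option 3 eliminated.
Round 4: Option 1 36, Option 5 21. Option 1 has a majority (≥29).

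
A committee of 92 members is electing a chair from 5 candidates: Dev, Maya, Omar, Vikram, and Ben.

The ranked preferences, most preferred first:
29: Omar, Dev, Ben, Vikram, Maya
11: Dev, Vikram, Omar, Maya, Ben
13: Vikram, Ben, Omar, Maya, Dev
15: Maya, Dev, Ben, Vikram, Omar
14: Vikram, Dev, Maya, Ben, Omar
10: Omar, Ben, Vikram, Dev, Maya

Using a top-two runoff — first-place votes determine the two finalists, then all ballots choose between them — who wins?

Round 1 first-place votes: Dev 11, Maya 15, Omar 39, Vikram 27, Ben 0. Omar and Vikram advance.
Runoff: Omar is ranked above Vikram on 39 ballots, Vikram above Omar on 53.

Vikram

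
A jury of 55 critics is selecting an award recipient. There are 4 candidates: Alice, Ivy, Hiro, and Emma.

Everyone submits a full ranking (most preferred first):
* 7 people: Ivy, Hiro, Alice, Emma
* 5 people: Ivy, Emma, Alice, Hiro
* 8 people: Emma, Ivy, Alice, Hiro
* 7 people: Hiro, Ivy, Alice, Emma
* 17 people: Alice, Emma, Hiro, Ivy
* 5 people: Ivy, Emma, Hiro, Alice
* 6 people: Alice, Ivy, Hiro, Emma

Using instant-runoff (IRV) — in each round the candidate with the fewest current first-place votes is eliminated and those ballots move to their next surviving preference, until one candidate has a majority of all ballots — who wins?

Ivy

Round 1: Alice 23, Ivy 17, Hiro 7, Emma 8. Hiro eliminated.
Round 2: Alice 23, Ivy 24, Emma 8. Emma eliminated.
Round 3: Alice 23, Ivy 32. Ivy has a majority (≥28).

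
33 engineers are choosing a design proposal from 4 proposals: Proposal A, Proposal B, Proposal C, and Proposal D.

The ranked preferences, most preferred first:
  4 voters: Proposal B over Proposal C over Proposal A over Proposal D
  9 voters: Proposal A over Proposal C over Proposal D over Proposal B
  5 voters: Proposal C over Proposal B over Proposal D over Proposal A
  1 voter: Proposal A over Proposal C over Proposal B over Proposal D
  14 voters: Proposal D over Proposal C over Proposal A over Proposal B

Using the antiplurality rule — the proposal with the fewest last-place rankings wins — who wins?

Last-place votes: Proposal A 5, Proposal B 23, Proposal C 0, Proposal D 5.

Proposal C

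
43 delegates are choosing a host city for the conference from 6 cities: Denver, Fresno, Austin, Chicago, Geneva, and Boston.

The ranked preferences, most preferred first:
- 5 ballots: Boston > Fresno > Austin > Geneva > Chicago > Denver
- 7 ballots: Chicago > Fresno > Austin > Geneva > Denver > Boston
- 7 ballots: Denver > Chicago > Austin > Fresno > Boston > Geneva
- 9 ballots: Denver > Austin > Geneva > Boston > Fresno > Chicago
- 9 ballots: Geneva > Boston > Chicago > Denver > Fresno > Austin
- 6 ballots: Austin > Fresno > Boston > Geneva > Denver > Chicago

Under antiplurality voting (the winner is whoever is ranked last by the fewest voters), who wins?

Last-place votes: Denver 5, Fresno 0, Austin 9, Chicago 15, Geneva 7, Boston 7.

Fresno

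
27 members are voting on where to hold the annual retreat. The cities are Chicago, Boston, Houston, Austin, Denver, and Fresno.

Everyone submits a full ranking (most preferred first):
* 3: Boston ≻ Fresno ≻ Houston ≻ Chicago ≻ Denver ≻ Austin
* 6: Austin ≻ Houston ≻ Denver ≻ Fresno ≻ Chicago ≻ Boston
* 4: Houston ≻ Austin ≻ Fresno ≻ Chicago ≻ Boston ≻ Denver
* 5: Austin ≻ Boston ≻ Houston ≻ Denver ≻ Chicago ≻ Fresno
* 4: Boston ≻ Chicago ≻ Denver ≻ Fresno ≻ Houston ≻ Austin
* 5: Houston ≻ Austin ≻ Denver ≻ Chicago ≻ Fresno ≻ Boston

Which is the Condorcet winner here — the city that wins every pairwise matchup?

Houston vs Chicago: 23–4
Houston vs Boston: 15–12
Houston vs Austin: 16–11
Houston vs Denver: 23–4
Houston vs Fresno: 20–7
Houston beats every other city.

Houston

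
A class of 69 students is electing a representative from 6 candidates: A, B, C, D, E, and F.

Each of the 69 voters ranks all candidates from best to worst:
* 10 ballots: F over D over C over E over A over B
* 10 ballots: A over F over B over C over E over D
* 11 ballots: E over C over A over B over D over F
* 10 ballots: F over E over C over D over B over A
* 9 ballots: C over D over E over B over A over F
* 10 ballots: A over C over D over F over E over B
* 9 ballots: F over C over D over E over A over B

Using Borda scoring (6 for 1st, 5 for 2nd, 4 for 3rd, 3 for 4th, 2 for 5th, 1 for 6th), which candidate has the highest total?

C

A: 10×2 + 10×6 + 11×4 + 10×1 + 9×2 + 10×6 + 9×2 = 230
B: 10×1 + 10×4 + 11×3 + 10×2 + 9×3 + 10×1 + 9×1 = 149
C: 10×4 + 10×3 + 11×5 + 10×4 + 9×6 + 10×5 + 9×5 = 314
D: 10×5 + 10×1 + 11×2 + 10×3 + 9×5 + 10×4 + 9×4 = 233
E: 10×3 + 10×2 + 11×6 + 10×5 + 9×4 + 10×2 + 9×3 = 249
F: 10×6 + 10×5 + 11×1 + 10×6 + 9×1 + 10×3 + 9×6 = 274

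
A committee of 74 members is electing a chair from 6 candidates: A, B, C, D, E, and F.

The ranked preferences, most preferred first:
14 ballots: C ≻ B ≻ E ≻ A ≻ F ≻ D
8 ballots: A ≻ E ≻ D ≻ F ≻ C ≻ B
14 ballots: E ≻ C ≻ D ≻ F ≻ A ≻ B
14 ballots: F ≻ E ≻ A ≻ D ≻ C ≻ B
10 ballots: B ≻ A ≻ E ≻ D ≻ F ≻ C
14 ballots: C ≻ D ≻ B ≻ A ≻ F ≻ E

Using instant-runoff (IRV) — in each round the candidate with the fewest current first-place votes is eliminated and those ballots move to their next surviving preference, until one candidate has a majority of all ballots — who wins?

E

Round 1: A 8, B 10, C 28, D 0, E 14, F 14. D eliminated.
Round 2: A 8, B 10, C 28, E 14, F 14. A eliminated.
Round 3: B 10, C 28, E 22, F 14. B eliminated.
Round 4: C 28, E 32, F 14. F eliminated.
Round 5: C 28, E 46. E has a majority (≥38).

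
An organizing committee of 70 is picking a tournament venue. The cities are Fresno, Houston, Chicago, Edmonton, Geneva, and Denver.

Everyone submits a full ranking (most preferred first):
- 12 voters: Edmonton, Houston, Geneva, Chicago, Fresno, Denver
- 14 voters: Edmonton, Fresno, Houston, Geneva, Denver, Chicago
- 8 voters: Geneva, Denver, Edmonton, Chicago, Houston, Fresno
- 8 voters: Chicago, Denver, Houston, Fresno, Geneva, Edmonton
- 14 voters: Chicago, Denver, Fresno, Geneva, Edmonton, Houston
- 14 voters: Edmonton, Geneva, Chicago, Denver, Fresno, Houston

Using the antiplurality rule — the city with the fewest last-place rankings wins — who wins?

Geneva

Last-place votes: Fresno 8, Houston 28, Chicago 14, Edmonton 8, Geneva 0, Denver 12.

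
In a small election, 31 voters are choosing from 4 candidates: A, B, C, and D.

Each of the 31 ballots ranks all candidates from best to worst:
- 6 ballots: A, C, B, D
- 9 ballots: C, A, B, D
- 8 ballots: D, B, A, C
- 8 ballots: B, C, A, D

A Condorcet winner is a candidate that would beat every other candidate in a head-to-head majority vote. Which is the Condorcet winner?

B vs A: 16–15
B vs C: 16–15
B vs D: 23–8
B beats every other candidate.

B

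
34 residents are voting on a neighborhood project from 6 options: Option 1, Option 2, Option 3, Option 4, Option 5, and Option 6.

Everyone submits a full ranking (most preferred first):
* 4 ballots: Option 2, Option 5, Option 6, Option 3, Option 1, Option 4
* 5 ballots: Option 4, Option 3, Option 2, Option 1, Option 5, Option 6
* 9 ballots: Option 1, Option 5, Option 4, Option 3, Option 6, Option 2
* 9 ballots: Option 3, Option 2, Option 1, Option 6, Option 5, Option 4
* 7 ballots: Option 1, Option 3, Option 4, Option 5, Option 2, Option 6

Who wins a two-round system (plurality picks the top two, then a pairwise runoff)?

Option 3

Round 1 first-place votes: Option 1 16, Option 2 4, Option 3 9, Option 4 5, Option 5 0, Option 6 0. Option 1 and Option 3 advance.
Runoff: Option 1 is ranked above Option 3 on 16 ballots, Option 3 above Option 1 on 18.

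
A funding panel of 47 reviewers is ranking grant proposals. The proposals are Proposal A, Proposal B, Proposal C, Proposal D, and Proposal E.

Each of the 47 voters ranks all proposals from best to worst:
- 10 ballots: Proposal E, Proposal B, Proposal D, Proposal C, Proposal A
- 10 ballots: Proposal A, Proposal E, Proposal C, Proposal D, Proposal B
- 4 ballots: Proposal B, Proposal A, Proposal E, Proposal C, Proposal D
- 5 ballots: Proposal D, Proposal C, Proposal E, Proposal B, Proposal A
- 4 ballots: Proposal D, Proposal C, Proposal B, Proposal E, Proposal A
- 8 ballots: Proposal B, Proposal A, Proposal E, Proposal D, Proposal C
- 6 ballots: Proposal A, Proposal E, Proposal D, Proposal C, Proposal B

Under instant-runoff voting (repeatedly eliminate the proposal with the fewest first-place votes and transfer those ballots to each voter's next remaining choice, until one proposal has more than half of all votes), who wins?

Proposal B

Round 1: Proposal A 16, Proposal B 12, Proposal C 0, Proposal D 9, Proposal E 10. Proposal C eliminated.
Round 2: Proposal A 16, Proposal B 12, Proposal D 9, Proposal E 10. Proposal D eliminated.
Round 3: Proposal A 16, Proposal B 16, Proposal E 15. Proposal E eliminated.
Round 4: Proposal A 16, Proposal B 31. Proposal B has a majority (≥24).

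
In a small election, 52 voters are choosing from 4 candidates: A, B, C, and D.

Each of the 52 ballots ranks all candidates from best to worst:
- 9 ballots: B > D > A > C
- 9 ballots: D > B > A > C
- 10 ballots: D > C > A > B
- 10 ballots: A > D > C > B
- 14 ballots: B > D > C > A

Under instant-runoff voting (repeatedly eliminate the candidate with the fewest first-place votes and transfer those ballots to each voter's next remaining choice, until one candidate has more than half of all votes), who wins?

D

Round 1: A 10, B 23, C 0, D 19. C eliminated.
Round 2: A 10, B 23, D 19. A eliminated.
Round 3: B 23, D 29. D has a majority (≥27).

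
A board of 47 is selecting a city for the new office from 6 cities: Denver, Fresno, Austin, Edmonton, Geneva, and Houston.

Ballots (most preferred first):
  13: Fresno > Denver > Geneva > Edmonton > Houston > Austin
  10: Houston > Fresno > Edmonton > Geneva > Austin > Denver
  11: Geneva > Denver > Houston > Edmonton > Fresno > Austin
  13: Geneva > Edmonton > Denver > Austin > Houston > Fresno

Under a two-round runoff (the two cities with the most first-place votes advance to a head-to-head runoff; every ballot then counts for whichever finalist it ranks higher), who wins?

Round 1 first-place votes: Denver 0, Fresno 13, Austin 0, Edmonton 0, Geneva 24, Houston 10. Geneva and Fresno advance.
Runoff: Geneva is ranked above Fresno on 24 ballots, Fresno above Geneva on 23.

Geneva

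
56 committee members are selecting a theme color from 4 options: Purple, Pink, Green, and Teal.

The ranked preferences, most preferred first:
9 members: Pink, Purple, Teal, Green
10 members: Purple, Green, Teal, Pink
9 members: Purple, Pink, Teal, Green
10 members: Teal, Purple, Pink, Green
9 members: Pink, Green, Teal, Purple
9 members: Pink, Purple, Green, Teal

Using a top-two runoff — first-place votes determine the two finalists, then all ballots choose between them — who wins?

Purple

Round 1 first-place votes: Purple 19, Pink 27, Green 0, Teal 10. Pink and Purple advance.
Runoff: Pink is ranked above Purple on 27 ballots, Purple above Pink on 29.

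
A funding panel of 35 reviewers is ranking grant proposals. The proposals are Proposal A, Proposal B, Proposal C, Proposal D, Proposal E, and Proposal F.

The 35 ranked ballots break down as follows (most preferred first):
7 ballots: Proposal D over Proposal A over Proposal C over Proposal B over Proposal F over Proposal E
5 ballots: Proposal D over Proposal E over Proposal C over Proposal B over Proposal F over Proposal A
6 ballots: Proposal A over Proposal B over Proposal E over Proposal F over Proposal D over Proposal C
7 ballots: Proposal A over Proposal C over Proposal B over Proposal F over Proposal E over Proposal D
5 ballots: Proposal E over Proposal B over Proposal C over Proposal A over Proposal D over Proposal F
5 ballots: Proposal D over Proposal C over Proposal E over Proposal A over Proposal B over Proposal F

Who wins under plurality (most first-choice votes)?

Proposal D

First-place votes: Proposal A 13, Proposal B 0, Proposal C 0, Proposal D 17, Proposal E 5, Proposal F 0.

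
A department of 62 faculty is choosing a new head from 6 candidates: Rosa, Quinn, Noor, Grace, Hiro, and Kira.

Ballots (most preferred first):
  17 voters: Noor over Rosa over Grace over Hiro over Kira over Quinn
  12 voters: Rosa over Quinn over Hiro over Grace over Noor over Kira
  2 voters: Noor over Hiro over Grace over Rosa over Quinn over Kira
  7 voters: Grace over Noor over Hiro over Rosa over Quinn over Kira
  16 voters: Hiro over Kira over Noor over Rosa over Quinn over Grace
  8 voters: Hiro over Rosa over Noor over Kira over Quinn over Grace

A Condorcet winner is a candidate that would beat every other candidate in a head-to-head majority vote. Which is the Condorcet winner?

Hiro vs Rosa: 33–29
Hiro vs Quinn: 50–12
Hiro vs Noor: 36–26
Hiro vs Grace: 38–24
Hiro vs Kira: 62–0
Hiro beats every other candidate.

Hiro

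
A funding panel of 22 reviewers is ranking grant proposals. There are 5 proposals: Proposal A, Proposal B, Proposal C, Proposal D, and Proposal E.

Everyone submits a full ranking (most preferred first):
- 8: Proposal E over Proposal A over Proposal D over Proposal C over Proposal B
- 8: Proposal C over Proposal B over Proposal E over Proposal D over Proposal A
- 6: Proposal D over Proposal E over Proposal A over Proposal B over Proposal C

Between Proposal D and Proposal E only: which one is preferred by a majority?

Proposal E

Proposal D is ranked above Proposal E on 6 ballots; Proposal E above Proposal D on 16.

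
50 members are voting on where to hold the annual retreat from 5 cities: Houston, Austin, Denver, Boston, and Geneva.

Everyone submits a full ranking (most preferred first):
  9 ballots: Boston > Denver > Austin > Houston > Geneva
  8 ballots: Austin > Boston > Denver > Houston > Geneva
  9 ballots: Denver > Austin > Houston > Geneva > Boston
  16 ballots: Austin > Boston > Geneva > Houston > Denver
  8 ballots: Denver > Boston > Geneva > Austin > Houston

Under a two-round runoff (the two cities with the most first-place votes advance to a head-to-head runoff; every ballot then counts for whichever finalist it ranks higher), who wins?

Denver

Round 1 first-place votes: Houston 0, Austin 24, Denver 17, Boston 9, Geneva 0. Austin and Denver advance.
Runoff: Austin is ranked above Denver on 24 ballots, Denver above Austin on 26.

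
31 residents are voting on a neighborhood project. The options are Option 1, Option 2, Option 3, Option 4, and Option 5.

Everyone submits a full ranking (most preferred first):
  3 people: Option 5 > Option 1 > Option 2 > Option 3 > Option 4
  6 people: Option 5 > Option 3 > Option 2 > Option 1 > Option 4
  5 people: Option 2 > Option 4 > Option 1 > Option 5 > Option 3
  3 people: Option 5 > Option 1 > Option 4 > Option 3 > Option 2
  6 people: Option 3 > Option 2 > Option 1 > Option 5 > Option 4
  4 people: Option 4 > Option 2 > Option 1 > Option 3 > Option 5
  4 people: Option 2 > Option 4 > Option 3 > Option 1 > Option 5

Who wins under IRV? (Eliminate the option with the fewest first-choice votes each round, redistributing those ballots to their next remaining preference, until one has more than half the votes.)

Option 2

Round 1: Option 1 0, Option 2 9, Option 3 6, Option 4 4, Option 5 12. Option 1 eliminated.
Round 2: Option 2 9, Option 3 6, Option 4 4, Option 5 12. Option 4 eliminated.
Round 3: Option 2 13, Option 3 6, Option 5 12. Option 3 eliminated.
Round 4: Option 2 19, Option 5 12. Option 2 has a majority (≥16).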